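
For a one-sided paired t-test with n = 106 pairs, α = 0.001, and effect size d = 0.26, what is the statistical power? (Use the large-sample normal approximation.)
Power ≈ 0.34

Power calculation (paired t-test, normal approximation):
z_β = d · √n - z_α
z_β = 0.26 · √106 - 3.090
z_β = 0.26 · 10.296 - 3.090
z_β = -0.413

Power = Φ(z_β) = Φ(-0.413) ≈ 0.340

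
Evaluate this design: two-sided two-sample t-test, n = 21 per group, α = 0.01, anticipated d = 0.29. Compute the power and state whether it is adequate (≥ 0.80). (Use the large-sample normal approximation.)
Power ≈ 0.05; the study is underpowered (power < 0.80)

Power calculation (two-sample t-test, normal approximation):
z_β = d · √(n/2) - z_{α/2}
z_β = 0.29 · √(21/2) - 2.576
z_β = 0.29 · 3.240 - 2.576
z_β = -1.636

Power = Φ(z_β) = Φ(-1.636) ≈ 0.051

Effect size d = 0.29 is small by Cohen's convention (0.2/0.5/0.8).

Threshold: power ≥ 0.80 is conventionally adequate.
Power ≈ 0.05 → the study is underpowered (power < 0.80).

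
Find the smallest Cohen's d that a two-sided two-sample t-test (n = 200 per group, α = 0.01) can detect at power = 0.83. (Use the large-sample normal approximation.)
d ≈ 0.35

Minimum detectable effect (two-sample t-test, normal approximation):
d = (z_{α/2} + z_β) / √(n/2)
d = (2.576 + 0.954) / √(200/2)
d = 3.530 / 10.000
d ≈ 0.35

By Cohen's convention (0.2 small / 0.5 medium / 0.8 large): small effect.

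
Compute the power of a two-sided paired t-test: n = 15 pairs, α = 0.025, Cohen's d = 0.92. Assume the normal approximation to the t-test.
Power ≈ 0.91

Power calculation (paired t-test, normal approximation):
z_β = d · √n - z_{α/2}
z_β = 0.92 · √15 - 2.241
z_β = 0.92 · 3.873 - 2.241
z_β = 1.322

Power = Φ(z_β) = Φ(1.322) ≈ 0.907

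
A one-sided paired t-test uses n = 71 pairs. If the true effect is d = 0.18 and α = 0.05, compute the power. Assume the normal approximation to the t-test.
Power ≈ 0.45

Power calculation (paired t-test, normal approximation):
z_β = d · √n - z_α
z_β = 0.18 · √71 - 1.645
z_β = 0.18 · 8.426 - 1.645
z_β = -0.128

Power = Φ(z_β) = Φ(-0.128) ≈ 0.449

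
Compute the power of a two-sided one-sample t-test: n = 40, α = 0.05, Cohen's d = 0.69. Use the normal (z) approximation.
Power ≈ 0.99

Power calculation (one-sample t-test, normal approximation):
z_β = d · √n - z_{α/2}
z_β = 0.69 · √40 - 1.960
z_β = 0.69 · 6.325 - 1.960
z_β = 2.404

Power = Φ(z_β) = Φ(2.404) ≈ 0.992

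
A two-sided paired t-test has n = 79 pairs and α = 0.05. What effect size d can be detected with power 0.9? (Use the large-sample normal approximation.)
d ≈ 0.36

Minimum detectable effect (paired t-test, normal approximation):
d = (z_{α/2} + z_β) / √n
d = (1.960 + 1.282) / √79
d = 3.242 / 8.888
d ≈ 0.36

By Cohen's convention (0.2 small / 0.5 medium / 0.8 large): small effect.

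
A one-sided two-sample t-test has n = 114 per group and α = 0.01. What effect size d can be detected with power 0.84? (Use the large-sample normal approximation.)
d ≈ 0.44

Minimum detectable effect (two-sample t-test, normal approximation):
d = (z_α + z_β) / √(n/2)
d = (2.326 + 0.994) / √(114/2)
d = 3.321 / 7.550
d ≈ 0.44

By Cohen's convention (0.2 small / 0.5 medium / 0.8 large): small effect.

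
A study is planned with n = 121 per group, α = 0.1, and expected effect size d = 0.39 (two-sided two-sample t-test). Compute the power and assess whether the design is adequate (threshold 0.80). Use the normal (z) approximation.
Power ≈ 0.92; the study is adequately powered (power ≥ 0.80)

Power calculation (two-sample t-test, normal approximation):
z_β = d · √(n/2) - z_{α/2}
z_β = 0.39 · √(121/2) - 1.645
z_β = 0.39 · 7.778 - 1.645
z_β = 1.389

Power = Φ(z_β) = Φ(1.389) ≈ 0.918

Effect size d = 0.39 is small by Cohen's convention (0.2/0.5/0.8).

Threshold: power ≥ 0.80 is conventionally adequate.
Power ≈ 0.92 → the study is adequately powered (power ≥ 0.80).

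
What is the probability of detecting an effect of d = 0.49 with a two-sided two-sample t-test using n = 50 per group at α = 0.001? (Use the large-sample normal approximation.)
Power ≈ 0.20

Power calculation (two-sample t-test, normal approximation):
z_β = d · √(n/2) - z_{α/2}
z_β = 0.49 · √(50/2) - 3.291
z_β = 0.49 · 5.000 - 3.291
z_β = -0.841

Power = Φ(z_β) = Φ(-0.841) ≈ 0.200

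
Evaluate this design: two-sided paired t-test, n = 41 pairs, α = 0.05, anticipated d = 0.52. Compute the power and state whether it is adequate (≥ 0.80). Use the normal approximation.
Power ≈ 0.91; the study is adequately powered (power ≥ 0.80)

Power calculation (paired t-test, normal approximation):
z_β = d · √n - z_{α/2}
z_β = 0.52 · √41 - 1.960
z_β = 0.52 · 6.403 - 1.960
z_β = 1.370

Power = Φ(z_β) = Φ(1.370) ≈ 0.915

Effect size d = 0.52 is medium by Cohen's convention (0.2/0.5/0.8).

Threshold: power ≥ 0.80 is conventionally adequate.
Power ≈ 0.91 → the study is adequately powered (power ≥ 0.80).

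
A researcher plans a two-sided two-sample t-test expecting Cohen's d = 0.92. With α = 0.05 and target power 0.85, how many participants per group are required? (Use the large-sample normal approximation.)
n = 22 per group

Sample size formula (two-sample t-test, normal approximation):
n = 2 · ((z_{α/2} + z_β) / d)²

z_{α/2} = 1.960 (for α = 0.05, two-sided)
z_β = 1.036 (for power = 0.85)
d = 0.92

n = 2 · ((1.960 + 1.036) / 0.92)²
n = 2 · (3.257)²
n ≈ 21.22
Round up to the next whole number: n = 22 per group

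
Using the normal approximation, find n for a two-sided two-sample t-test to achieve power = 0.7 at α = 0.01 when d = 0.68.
n = 42 per group

Sample size formula (two-sample t-test, normal approximation):
n = 2 · ((z_{α/2} + z_β) / d)²

z_{α/2} = 2.576 (for α = 0.01, two-sided)
z_β = 0.524 (for power = 0.7)
d = 0.68

n = 2 · ((2.576 + 0.524) / 0.68)²
n = 2 · (4.559)²
n ≈ 41.57
Round up to the next whole number: n = 42 per group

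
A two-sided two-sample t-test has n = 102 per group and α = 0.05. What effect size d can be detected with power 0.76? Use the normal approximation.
d ≈ 0.37

Minimum detectable effect (two-sample t-test, normal approximation):
d = (z_{α/2} + z_β) / √(n/2)
d = (1.960 + 0.706) / √(102/2)
d = 2.666 / 7.141
d ≈ 0.37

By Cohen's convention (0.2 small / 0.5 medium / 0.8 large): small effect.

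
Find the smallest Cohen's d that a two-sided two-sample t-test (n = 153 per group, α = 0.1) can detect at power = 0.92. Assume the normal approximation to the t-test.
d ≈ 0.35

Minimum detectable effect (two-sample t-test, normal approximation):
d = (z_{α/2} + z_β) / √(n/2)
d = (1.645 + 1.405) / √(153/2)
d = 3.050 / 8.746
d ≈ 0.35

By Cohen's convention (0.2 small / 0.5 medium / 0.8 large): small effect.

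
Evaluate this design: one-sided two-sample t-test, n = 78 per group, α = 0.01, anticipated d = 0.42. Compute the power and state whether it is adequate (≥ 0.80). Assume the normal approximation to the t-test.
Power ≈ 0.62; the study is underpowered (power < 0.80)

Power calculation (two-sample t-test, normal approximation):
z_β = d · √(n/2) - z_α
z_β = 0.42 · √(78/2) - 2.326
z_β = 0.42 · 6.245 - 2.326
z_β = 0.297

Power = Φ(z_β) = Φ(0.297) ≈ 0.617

Effect size d = 0.42 is small by Cohen's convention (0.2/0.5/0.8).

Threshold: power ≥ 0.80 is conventionally adequate.
Power ≈ 0.62 → the study is underpowered (power < 0.80).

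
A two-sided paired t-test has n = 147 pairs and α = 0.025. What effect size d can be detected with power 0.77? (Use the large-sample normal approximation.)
d ≈ 0.25

Minimum detectable effect (paired t-test, normal approximation):
d = (z_{α/2} + z_β) / √n
d = (2.241 + 0.739) / √147
d = 2.980 / 12.124
d ≈ 0.25

By Cohen's convention (0.2 small / 0.5 medium / 0.8 large): small effect.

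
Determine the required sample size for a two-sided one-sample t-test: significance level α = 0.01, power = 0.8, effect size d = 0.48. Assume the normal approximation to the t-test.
n = 51

Sample size formula (one-sample t-test, normal approximation):
n = ((z_{α/2} + z_β) / d)²

z_{α/2} = 2.576 (for α = 0.01, two-sided)
z_β = 0.842 (for power = 0.8)
d = 0.48

n = ((2.576 + 0.842) / 0.48)²
n = (7.121)²
n ≈ 50.71
Round up to the next whole number: n = 51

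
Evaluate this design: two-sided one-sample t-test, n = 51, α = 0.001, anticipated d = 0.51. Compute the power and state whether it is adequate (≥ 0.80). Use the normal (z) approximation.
Power ≈ 0.64; the study is underpowered (power < 0.80)

Power calculation (one-sample t-test, normal approximation):
z_β = d · √n - z_{α/2}
z_β = 0.51 · √51 - 3.291
z_β = 0.51 · 7.141 - 3.291
z_β = 0.352

Power = Φ(z_β) = Φ(0.352) ≈ 0.637

Effect size d = 0.51 is medium by Cohen's convention (0.2/0.5/0.8).

Threshold: power ≥ 0.80 is conventionally adequate.
Power ≈ 0.64 → the study is underpowered (power < 0.80).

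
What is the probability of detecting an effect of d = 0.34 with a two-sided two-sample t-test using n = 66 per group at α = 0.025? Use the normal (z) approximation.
Power ≈ 0.39

Power calculation (two-sample t-test, normal approximation):
z_β = d · √(n/2) - z_{α/2}
z_β = 0.34 · √(66/2) - 2.241
z_β = 0.34 · 5.745 - 2.241
z_β = -0.288

Power = Φ(z_β) = Φ(-0.288) ≈ 0.387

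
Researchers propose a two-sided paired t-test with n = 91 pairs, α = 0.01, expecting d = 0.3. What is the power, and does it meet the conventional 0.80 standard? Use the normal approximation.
Power ≈ 0.61; the study is underpowered (power < 0.80)

Power calculation (paired t-test, normal approximation):
z_β = d · √n - z_{α/2}
z_β = 0.3 · √91 - 2.576
z_β = 0.3 · 9.539 - 2.576
z_β = 0.286

Power = Φ(z_β) = Φ(0.286) ≈ 0.613

Effect size d = 0.3 is small by Cohen's convention (0.2/0.5/0.8).

Threshold: power ≥ 0.80 is conventionally adequate.
Power ≈ 0.61 → the study is underpowered (power < 0.80).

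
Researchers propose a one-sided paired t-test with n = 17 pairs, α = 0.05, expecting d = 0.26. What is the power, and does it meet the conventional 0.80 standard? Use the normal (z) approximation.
Power ≈ 0.28; the study is underpowered (power < 0.80)

Power calculation (paired t-test, normal approximation):
z_β = d · √n - z_α
z_β = 0.26 · √17 - 1.645
z_β = 0.26 · 4.123 - 1.645
z_β = -0.573

Power = Φ(z_β) = Φ(-0.573) ≈ 0.283

Effect size d = 0.26 is small by Cohen's convention (0.2/0.5/0.8).

Threshold: power ≥ 0.80 is conventionally adequate.
Power ≈ 0.28 → the study is underpowered (power < 0.80).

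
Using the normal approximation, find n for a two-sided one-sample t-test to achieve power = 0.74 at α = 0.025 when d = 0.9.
n = 11

Sample size formula (one-sample t-test, normal approximation):
n = ((z_{α/2} + z_β) / d)²

z_{α/2} = 2.241 (for α = 0.025, two-sided)
z_β = 0.643 (for power = 0.74)
d = 0.9

n = ((2.241 + 0.643) / 0.9)²
n = (3.204)²
n ≈ 10.27
Round up to the next whole number: n = 11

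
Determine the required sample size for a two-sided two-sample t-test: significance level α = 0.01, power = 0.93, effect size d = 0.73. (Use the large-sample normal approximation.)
n = 62 per group

Sample size formula (two-sample t-test, normal approximation):
n = 2 · ((z_{α/2} + z_β) / d)²

z_{α/2} = 2.576 (for α = 0.01, two-sided)
z_β = 1.476 (for power = 0.93)
d = 0.73

n = 2 · ((2.576 + 1.476) / 0.73)²
n = 2 · (5.551)²
n ≈ 61.63
Round up to the next whole number: n = 62 per group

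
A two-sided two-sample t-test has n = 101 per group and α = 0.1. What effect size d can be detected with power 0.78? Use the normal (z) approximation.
d ≈ 0.34

Minimum detectable effect (two-sample t-test, normal approximation):
d = (z_{α/2} + z_β) / √(n/2)
d = (1.645 + 0.772) / √(101/2)
d = 2.417 / 7.106
d ≈ 0.34

By Cohen's convention (0.2 small / 0.5 medium / 0.8 large): small effect.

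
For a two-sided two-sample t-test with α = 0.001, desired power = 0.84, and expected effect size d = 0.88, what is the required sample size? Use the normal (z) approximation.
n = 48 per group

Sample size formula (two-sample t-test, normal approximation):
n = 2 · ((z_{α/2} + z_β) / d)²

z_{α/2} = 3.291 (for α = 0.001, two-sided)
z_β = 0.994 (for power = 0.84)
d = 0.88

n = 2 · ((3.291 + 0.994) / 0.88)²
n = 2 · (4.869)²
n ≈ 47.41
Round up to the next whole number: n = 48 per group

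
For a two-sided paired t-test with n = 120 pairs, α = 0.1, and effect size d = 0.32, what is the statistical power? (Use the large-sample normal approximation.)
Power ≈ 0.97

Power calculation (paired t-test, normal approximation):
z_β = d · √n - z_{α/2}
z_β = 0.32 · √120 - 1.645
z_β = 0.32 · 10.954 - 1.645
z_β = 1.861

Power = Φ(z_β) = Φ(1.861) ≈ 0.969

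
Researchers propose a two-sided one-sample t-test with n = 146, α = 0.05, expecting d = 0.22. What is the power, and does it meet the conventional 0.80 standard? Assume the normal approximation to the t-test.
Power ≈ 0.76; the study is underpowered (power < 0.80)

Power calculation (one-sample t-test, normal approximation):
z_β = d · √n - z_{α/2}
z_β = 0.22 · √146 - 1.960
z_β = 0.22 · 12.083 - 1.960
z_β = 0.698

Power = Φ(z_β) = Φ(0.698) ≈ 0.758

Effect size d = 0.22 is small by Cohen's convention (0.2/0.5/0.8).

Threshold: power ≥ 0.80 is conventionally adequate.
Power ≈ 0.76 → the study is underpowered (power < 0.80).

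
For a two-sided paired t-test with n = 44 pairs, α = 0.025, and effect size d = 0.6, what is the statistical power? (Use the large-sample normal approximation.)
Power ≈ 0.96

Power calculation (paired t-test, normal approximation):
z_β = d · √n - z_{α/2}
z_β = 0.6 · √44 - 2.241
z_β = 0.6 · 6.633 - 2.241
z_β = 1.739

Power = Φ(z_β) = Φ(1.739) ≈ 0.959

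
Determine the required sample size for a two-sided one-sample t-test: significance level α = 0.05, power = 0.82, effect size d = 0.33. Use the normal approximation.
n = 76

Sample size formula (one-sample t-test, normal approximation):
n = ((z_{α/2} + z_β) / d)²

z_{α/2} = 1.960 (for α = 0.05, two-sided)
z_β = 0.915 (for power = 0.82)
d = 0.33

n = ((1.960 + 0.915) / 0.33)²
n = (8.712)²
n ≈ 75.90
Round up to the next whole number: n = 76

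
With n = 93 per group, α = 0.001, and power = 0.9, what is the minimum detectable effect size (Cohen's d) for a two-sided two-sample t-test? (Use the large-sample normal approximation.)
d ≈ 0.67

Minimum detectable effect (two-sample t-test, normal approximation):
d = (z_{α/2} + z_β) / √(n/2)
d = (3.291 + 1.282) / √(93/2)
d = 4.572 / 6.819
d ≈ 0.67

By Cohen's convention (0.2 small / 0.5 medium / 0.8 large): medium effect.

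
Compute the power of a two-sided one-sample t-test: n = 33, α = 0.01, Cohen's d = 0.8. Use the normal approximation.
Power ≈ 0.98

Power calculation (one-sample t-test, normal approximation):
z_β = d · √n - z_{α/2}
z_β = 0.8 · √33 - 2.576
z_β = 0.8 · 5.745 - 2.576
z_β = 2.020

Power = Φ(z_β) = Φ(2.020) ≈ 0.978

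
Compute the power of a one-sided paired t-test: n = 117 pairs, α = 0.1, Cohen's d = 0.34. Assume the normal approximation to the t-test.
Power ≈ 0.99

Power calculation (paired t-test, normal approximation):
z_β = d · √n - z_α
z_β = 0.34 · √117 - 1.282
z_β = 0.34 · 10.817 - 1.282
z_β = 2.396

Power = Φ(z_β) = Φ(2.396) ≈ 0.992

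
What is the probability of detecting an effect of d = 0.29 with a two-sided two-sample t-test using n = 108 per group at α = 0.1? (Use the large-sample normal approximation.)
Power ≈ 0.69

Power calculation (two-sample t-test, normal approximation):
z_β = d · √(n/2) - z_{α/2}
z_β = 0.29 · √(108/2) - 1.645
z_β = 0.29 · 7.348 - 1.645
z_β = 0.486

Power = Φ(z_β) = Φ(0.486) ≈ 0.687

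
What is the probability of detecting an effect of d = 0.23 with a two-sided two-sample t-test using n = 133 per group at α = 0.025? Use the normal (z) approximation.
Power ≈ 0.36

Power calculation (two-sample t-test, normal approximation):
z_β = d · √(n/2) - z_{α/2}
z_β = 0.23 · √(133/2) - 2.241
z_β = 0.23 · 8.155 - 2.241
z_β = -0.366

Power = Φ(z_β) = Φ(-0.366) ≈ 0.357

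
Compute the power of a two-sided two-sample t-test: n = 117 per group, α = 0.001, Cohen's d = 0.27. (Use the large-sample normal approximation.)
Power ≈ 0.11

Power calculation (two-sample t-test, normal approximation):
z_β = d · √(n/2) - z_{α/2}
z_β = 0.27 · √(117/2) - 3.291
z_β = 0.27 · 7.649 - 3.291
z_β = -1.225

Power = Φ(z_β) = Φ(-1.225) ≈ 0.110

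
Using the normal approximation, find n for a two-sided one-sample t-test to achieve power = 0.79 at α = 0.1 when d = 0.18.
n = 186

Sample size formula (one-sample t-test, normal approximation):
n = ((z_{α/2} + z_β) / d)²

z_{α/2} = 1.645 (for α = 0.1, two-sided)
z_β = 0.806 (for power = 0.79)
d = 0.18

n = ((1.645 + 0.806) / 0.18)²
n = (13.617)²
n ≈ 185.42
Round up to the next whole number: n = 186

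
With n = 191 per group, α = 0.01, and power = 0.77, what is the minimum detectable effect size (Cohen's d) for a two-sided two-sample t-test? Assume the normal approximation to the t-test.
d ≈ 0.34

Minimum detectable effect (two-sample t-test, normal approximation):
d = (z_{α/2} + z_β) / √(n/2)
d = (2.576 + 0.739) / √(191/2)
d = 3.315 / 9.772
d ≈ 0.34

By Cohen's convention (0.2 small / 0.5 medium / 0.8 large): small effect.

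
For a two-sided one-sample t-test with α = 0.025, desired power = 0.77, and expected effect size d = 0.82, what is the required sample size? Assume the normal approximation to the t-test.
n = 14

Sample size formula (one-sample t-test, normal approximation):
n = ((z_{α/2} + z_β) / d)²

z_{α/2} = 2.241 (for α = 0.025, two-sided)
z_β = 0.739 (for power = 0.77)
d = 0.82

n = ((2.241 + 0.739) / 0.82)²
n = (3.634)²
n ≈ 13.21
Round up to the next whole number: n = 14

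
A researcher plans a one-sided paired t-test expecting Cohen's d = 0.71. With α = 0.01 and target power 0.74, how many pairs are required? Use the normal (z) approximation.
n = 18 pairs

Sample size formula (paired t-test, normal approximation):
n = ((z_α + z_β) / d)²

z_α = 2.326 (for α = 0.01, one-sided)
z_β = 0.643 (for power = 0.74)
d = 0.71

n = ((2.326 + 0.643) / 0.71)²
n = (4.182)²
n ≈ 17.49
Round up to the next whole number: n = 18 pairs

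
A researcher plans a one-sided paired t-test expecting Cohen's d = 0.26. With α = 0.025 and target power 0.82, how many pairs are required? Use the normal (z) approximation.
n = 123 pairs

Sample size formula (paired t-test, normal approximation):
n = ((z_α + z_β) / d)²

z_α = 1.960 (for α = 0.025, one-sided)
z_β = 0.915 (for power = 0.82)
d = 0.26

n = ((1.960 + 0.915) / 0.26)²
n = (11.058)²
n ≈ 122.28
Round up to the next whole number: n = 123 pairs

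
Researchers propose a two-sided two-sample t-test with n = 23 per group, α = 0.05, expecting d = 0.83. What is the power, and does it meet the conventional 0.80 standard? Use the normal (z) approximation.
Power ≈ 0.80; the study is adequately powered (power ≥ 0.80)

Power calculation (two-sample t-test, normal approximation):
z_β = d · √(n/2) - z_{α/2}
z_β = 0.83 · √(23/2) - 1.960
z_β = 0.83 · 3.391 - 1.960
z_β = 0.855

Power = Φ(z_β) = Φ(0.855) ≈ 0.804

Effect size d = 0.83 is large by Cohen's convention (0.2/0.5/0.8).

Threshold: power ≥ 0.80 is conventionally adequate.
Power ≈ 0.80 → the study is adequately powered (power ≥ 0.80).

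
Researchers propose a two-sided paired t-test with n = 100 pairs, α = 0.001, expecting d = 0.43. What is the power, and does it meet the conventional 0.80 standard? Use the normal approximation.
Power ≈ 0.84; the study is adequately powered (power ≥ 0.80)

Power calculation (paired t-test, normal approximation):
z_β = d · √n - z_{α/2}
z_β = 0.43 · √100 - 3.291
z_β = 0.43 · 10.000 - 3.291
z_β = 1.009

Power = Φ(z_β) = Φ(1.009) ≈ 0.844

Effect size d = 0.43 is small by Cohen's convention (0.2/0.5/0.8).

Threshold: power ≥ 0.80 is conventionally adequate.
Power ≈ 0.84 → the study is adequately powered (power ≥ 0.80).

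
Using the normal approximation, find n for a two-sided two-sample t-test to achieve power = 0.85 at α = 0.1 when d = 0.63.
n = 37 per group

Sample size formula (two-sample t-test, normal approximation):
n = 2 · ((z_{α/2} + z_β) / d)²

z_{α/2} = 1.645 (for α = 0.1, two-sided)
z_β = 1.036 (for power = 0.85)
d = 0.63

n = 2 · ((1.645 + 1.036) / 0.63)²
n = 2 · (4.256)²
n ≈ 36.23
Round up to the next whole number: n = 37 per group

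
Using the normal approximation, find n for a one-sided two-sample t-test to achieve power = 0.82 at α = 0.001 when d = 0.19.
n = 889 per group

Sample size formula (two-sample t-test, normal approximation):
n = 2 · ((z_α + z_β) / d)²

z_α = 3.090 (for α = 0.001, one-sided)
z_β = 0.915 (for power = 0.82)
d = 0.19

n = 2 · ((3.090 + 0.915) / 0.19)²
n = 2 · (21.079)²
n ≈ 888.65
Round up to the next whole number: n = 889 per group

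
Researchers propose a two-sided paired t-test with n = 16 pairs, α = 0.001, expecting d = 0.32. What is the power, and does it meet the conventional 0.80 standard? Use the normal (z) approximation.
Power ≈ 0.02; the study is underpowered (power < 0.80)

Power calculation (paired t-test, normal approximation):
z_β = d · √n - z_{α/2}
z_β = 0.32 · √16 - 3.291
z_β = 0.32 · 4.000 - 3.291
z_β = -2.011

Power = Φ(z_β) = Φ(-2.011) ≈ 0.022

Effect size d = 0.32 is small by Cohen's convention (0.2/0.5/0.8).

Threshold: power ≥ 0.80 is conventionally adequate.
Power ≈ 0.02 → the study is underpowered (power < 0.80).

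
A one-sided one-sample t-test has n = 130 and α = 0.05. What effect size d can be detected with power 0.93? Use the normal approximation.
d ≈ 0.27

Minimum detectable effect (one-sample t-test, normal approximation):
d = (z_α + z_β) / √n
d = (1.645 + 1.476) / √130
d = 3.121 / 11.402
d ≈ 0.27

By Cohen's convention (0.2 small / 0.5 medium / 0.8 large): small effect.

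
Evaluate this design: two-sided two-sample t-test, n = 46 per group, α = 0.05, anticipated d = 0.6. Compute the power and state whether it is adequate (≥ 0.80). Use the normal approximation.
Power ≈ 0.82; the study is adequately powered (power ≥ 0.80)

Power calculation (two-sample t-test, normal approximation):
z_β = d · √(n/2) - z_{α/2}
z_β = 0.6 · √(46/2) - 1.960
z_β = 0.6 · 4.796 - 1.960
z_β = 0.918

Power = Φ(z_β) = Φ(0.918) ≈ 0.821

Effect size d = 0.6 is medium by Cohen's convention (0.2/0.5/0.8).

Threshold: power ≥ 0.80 is conventionally adequate.
Power ≈ 0.82 → the study is adequately powered (power ≥ 0.80).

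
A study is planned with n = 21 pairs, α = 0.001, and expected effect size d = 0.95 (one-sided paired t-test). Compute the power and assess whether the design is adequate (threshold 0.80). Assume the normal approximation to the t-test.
Power ≈ 0.90; the study is adequately powered (power ≥ 0.80)

Power calculation (paired t-test, normal approximation):
z_β = d · √n - z_α
z_β = 0.95 · √21 - 3.090
z_β = 0.95 · 4.583 - 3.090
z_β = 1.263

Power = Φ(z_β) = Φ(1.263) ≈ 0.897

Effect size d = 0.95 is large by Cohen's convention (0.2/0.5/0.8).

Threshold: power ≥ 0.80 is conventionally adequate.
Power ≈ 0.90 → the study is adequately powered (power ≥ 0.80).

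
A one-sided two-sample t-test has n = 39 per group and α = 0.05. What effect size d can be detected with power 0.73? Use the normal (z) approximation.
d ≈ 0.51

Minimum detectable effect (two-sample t-test, normal approximation):
d = (z_α + z_β) / √(n/2)
d = (1.645 + 0.613) / √(39/2)
d = 2.258 / 4.416
d ≈ 0.51

By Cohen's convention (0.2 small / 0.5 medium / 0.8 large): medium effect.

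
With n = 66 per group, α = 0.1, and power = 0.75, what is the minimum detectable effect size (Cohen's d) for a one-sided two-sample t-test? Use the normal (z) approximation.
d ≈ 0.34

Minimum detectable effect (two-sample t-test, normal approximation):
d = (z_α + z_β) / √(n/2)
d = (1.282 + 0.674) / √(66/2)
d = 1.956 / 5.745
d ≈ 0.34

By Cohen's convention (0.2 small / 0.5 medium / 0.8 large): small effect.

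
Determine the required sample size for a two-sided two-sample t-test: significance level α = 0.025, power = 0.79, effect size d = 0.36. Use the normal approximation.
n = 144 per group

Sample size formula (two-sample t-test, normal approximation):
n = 2 · ((z_{α/2} + z_β) / d)²

z_{α/2} = 2.241 (for α = 0.025, two-sided)
z_β = 0.806 (for power = 0.79)
d = 0.36

n = 2 · ((2.241 + 0.806) / 0.36)²
n = 2 · (8.464)²
n ≈ 143.28
Round up to the next whole number: n = 144 per group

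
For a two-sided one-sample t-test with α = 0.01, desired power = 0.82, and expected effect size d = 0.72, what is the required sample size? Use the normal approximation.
n = 24

Sample size formula (one-sample t-test, normal approximation):
n = ((z_{α/2} + z_β) / d)²

z_{α/2} = 2.576 (for α = 0.01, two-sided)
z_β = 0.915 (for power = 0.82)
d = 0.72

n = ((2.576 + 0.915) / 0.72)²
n = (4.849)²
n ≈ 23.51
Round up to the next whole number: n = 24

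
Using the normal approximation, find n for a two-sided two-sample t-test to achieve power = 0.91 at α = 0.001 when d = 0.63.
n = 109 per group

Sample size formula (two-sample t-test, normal approximation):
n = 2 · ((z_{α/2} + z_β) / d)²

z_{α/2} = 3.291 (for α = 0.001, two-sided)
z_β = 1.341 (for power = 0.91)
d = 0.63

n = 2 · ((3.291 + 1.341) / 0.63)²
n = 2 · (7.352)²
n ≈ 108.10
Round up to the next whole number: n = 109 per group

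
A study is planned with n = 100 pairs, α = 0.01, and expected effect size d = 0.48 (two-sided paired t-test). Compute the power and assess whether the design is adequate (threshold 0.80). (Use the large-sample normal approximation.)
Power ≈ 0.99; the study is adequately powered (power ≥ 0.80)

Power calculation (paired t-test, normal approximation):
z_β = d · √n - z_{α/2}
z_β = 0.48 · √100 - 2.576
z_β = 0.48 · 10.000 - 2.576
z_β = 2.224

Power = Φ(z_β) = Φ(2.224) ≈ 0.987

Effect size d = 0.48 is small by Cohen's convention (0.2/0.5/0.8).

Threshold: power ≥ 0.80 is conventionally adequate.
Power ≈ 0.99 → the study is adequately powered (power ≥ 0.80).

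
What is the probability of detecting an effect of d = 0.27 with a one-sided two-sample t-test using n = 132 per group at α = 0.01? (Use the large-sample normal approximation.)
Power ≈ 0.45

Power calculation (two-sample t-test, normal approximation):
z_β = d · √(n/2) - z_α
z_β = 0.27 · √(132/2) - 2.326
z_β = 0.27 · 8.124 - 2.326
z_β = -0.133

Power = Φ(z_β) = Φ(-0.133) ≈ 0.447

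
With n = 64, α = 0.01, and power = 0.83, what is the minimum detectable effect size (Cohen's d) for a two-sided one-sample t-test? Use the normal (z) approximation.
d ≈ 0.44

Minimum detectable effect (one-sample t-test, normal approximation):
d = (z_{α/2} + z_β) / √n
d = (2.576 + 0.954) / √64
d = 3.530 / 8.000
d ≈ 0.44

By Cohen's convention (0.2 small / 0.5 medium / 0.8 large): small effect.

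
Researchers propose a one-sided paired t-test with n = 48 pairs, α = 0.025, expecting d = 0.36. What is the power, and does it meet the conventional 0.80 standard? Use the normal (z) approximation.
Power ≈ 0.70; the study is underpowered (power < 0.80)

Power calculation (paired t-test, normal approximation):
z_β = d · √n - z_α
z_β = 0.36 · √48 - 1.960
z_β = 0.36 · 6.928 - 1.960
z_β = 0.534

Power = Φ(z_β) = Φ(0.534) ≈ 0.703

Effect size d = 0.36 is small by Cohen's convention (0.2/0.5/0.8).

Threshold: power ≥ 0.80 is conventionally adequate.
Power ≈ 0.70 → the study is underpowered (power < 0.80).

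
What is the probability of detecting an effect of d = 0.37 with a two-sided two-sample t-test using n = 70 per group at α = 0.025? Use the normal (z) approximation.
Power ≈ 0.48

Power calculation (two-sample t-test, normal approximation):
z_β = d · √(n/2) - z_{α/2}
z_β = 0.37 · √(70/2) - 2.241
z_β = 0.37 · 5.916 - 2.241
z_β = -0.052

Power = Φ(z_β) = Φ(-0.052) ≈ 0.479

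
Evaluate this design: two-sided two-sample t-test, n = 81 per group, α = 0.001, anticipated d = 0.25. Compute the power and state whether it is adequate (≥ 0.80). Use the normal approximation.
Power ≈ 0.04; the study is underpowered (power < 0.80)

Power calculation (two-sample t-test, normal approximation):
z_β = d · √(n/2) - z_{α/2}
z_β = 0.25 · √(81/2) - 3.291
z_β = 0.25 · 6.364 - 3.291
z_β = -1.700

Power = Φ(z_β) = Φ(-1.700) ≈ 0.045

Effect size d = 0.25 is small by Cohen's convention (0.2/0.5/0.8).

Threshold: power ≥ 0.80 is conventionally adequate.
Power ≈ 0.04 → the study is underpowered (power < 0.80).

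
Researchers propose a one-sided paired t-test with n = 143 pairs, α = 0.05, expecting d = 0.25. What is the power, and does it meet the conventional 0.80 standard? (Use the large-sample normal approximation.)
Power ≈ 0.91; the study is adequately powered (power ≥ 0.80)

Power calculation (paired t-test, normal approximation):
z_β = d · √n - z_α
z_β = 0.25 · √143 - 1.645
z_β = 0.25 · 11.958 - 1.645
z_β = 1.345

Power = Φ(z_β) = Φ(1.345) ≈ 0.911

Effect size d = 0.25 is small by Cohen's convention (0.2/0.5/0.8).

Threshold: power ≥ 0.80 is conventionally adequate.
Power ≈ 0.91 → the study is adequately powered (power ≥ 0.80).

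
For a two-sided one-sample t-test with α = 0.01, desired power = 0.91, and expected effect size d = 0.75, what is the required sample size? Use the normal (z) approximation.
n = 28

Sample size formula (one-sample t-test, normal approximation):
n = ((z_{α/2} + z_β) / d)²

z_{α/2} = 2.576 (for α = 0.01, two-sided)
z_β = 1.341 (for power = 0.91)
d = 0.75

n = ((2.576 + 1.341) / 0.75)²
n = (5.223)²
n ≈ 27.28
Round up to the next whole number: n = 28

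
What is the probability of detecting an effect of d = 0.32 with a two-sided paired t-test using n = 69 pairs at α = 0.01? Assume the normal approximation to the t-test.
Power ≈ 0.53

Power calculation (paired t-test, normal approximation):
z_β = d · √n - z_{α/2}
z_β = 0.32 · √69 - 2.576
z_β = 0.32 · 8.307 - 2.576
z_β = 0.082

Power = Φ(z_β) = Φ(0.082) ≈ 0.533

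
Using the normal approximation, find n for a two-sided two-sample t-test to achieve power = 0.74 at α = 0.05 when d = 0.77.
n = 23 per group

Sample size formula (two-sample t-test, normal approximation):
n = 2 · ((z_{α/2} + z_β) / d)²

z_{α/2} = 1.960 (for α = 0.05, two-sided)
z_β = 0.643 (for power = 0.74)
d = 0.77

n = 2 · ((1.960 + 0.643) / 0.77)²
n = 2 · (3.381)²
n ≈ 22.86
Round up to the next whole number: n = 23 per group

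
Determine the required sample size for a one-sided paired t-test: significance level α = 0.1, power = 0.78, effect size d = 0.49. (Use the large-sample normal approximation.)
n = 18 pairs

Sample size formula (paired t-test, normal approximation):
n = ((z_α + z_β) / d)²

z_α = 1.282 (for α = 0.1, one-sided)
z_β = 0.772 (for power = 0.78)
d = 0.49

n = ((1.282 + 0.772) / 0.49)²
n = (4.192)²
n ≈ 17.57
Round up to the next whole number: n = 18 pairs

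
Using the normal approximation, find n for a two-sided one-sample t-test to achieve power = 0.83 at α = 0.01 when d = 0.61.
n = 34

Sample size formula (one-sample t-test, normal approximation):
n = ((z_{α/2} + z_β) / d)²

z_{α/2} = 2.576 (for α = 0.01, two-sided)
z_β = 0.954 (for power = 0.83)
d = 0.61

n = ((2.576 + 0.954) / 0.61)²
n = (5.787)²
n ≈ 33.49
Round up to the next whole number: n = 34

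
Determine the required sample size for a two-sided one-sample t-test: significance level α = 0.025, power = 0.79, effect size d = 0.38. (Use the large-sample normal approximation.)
n = 65

Sample size formula (one-sample t-test, normal approximation):
n = ((z_{α/2} + z_β) / d)²

z_{α/2} = 2.241 (for α = 0.025, two-sided)
z_β = 0.806 (for power = 0.79)
d = 0.38

n = ((2.241 + 0.806) / 0.38)²
n = (8.018)²
n ≈ 64.29
Round up to the next whole number: n = 65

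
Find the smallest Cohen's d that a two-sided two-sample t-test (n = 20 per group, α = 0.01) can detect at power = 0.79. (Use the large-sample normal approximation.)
d ≈ 1.07

Minimum detectable effect (two-sample t-test, normal approximation):
d = (z_{α/2} + z_β) / √(n/2)
d = (2.576 + 0.806) / √(20/2)
d = 3.382 / 3.162
d ≈ 1.07

By Cohen's convention (0.2 small / 0.5 medium / 0.8 large): large effect.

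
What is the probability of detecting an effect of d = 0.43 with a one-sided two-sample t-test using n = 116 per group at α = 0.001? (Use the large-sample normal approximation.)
Power ≈ 0.57

Power calculation (two-sample t-test, normal approximation):
z_β = d · √(n/2) - z_α
z_β = 0.43 · √(116/2) - 3.090
z_β = 0.43 · 7.616 - 3.090
z_β = 0.185

Power = Φ(z_β) = Φ(0.185) ≈ 0.573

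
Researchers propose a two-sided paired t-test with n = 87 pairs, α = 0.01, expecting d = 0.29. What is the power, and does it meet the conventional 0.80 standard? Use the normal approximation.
Power ≈ 0.55; the study is underpowered (power < 0.80)

Power calculation (paired t-test, normal approximation):
z_β = d · √n - z_{α/2}
z_β = 0.29 · √87 - 2.576
z_β = 0.29 · 9.327 - 2.576
z_β = 0.129

Power = Φ(z_β) = Φ(0.129) ≈ 0.551

Effect size d = 0.29 is small by Cohen's convention (0.2/0.5/0.8).

Threshold: power ≥ 0.80 is conventionally adequate.
Power ≈ 0.55 → the study is underpowered (power < 0.80).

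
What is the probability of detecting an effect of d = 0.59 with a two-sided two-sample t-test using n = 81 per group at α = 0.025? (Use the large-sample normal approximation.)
Power ≈ 0.93

Power calculation (two-sample t-test, normal approximation):
z_β = d · √(n/2) - z_{α/2}
z_β = 0.59 · √(81/2) - 2.241
z_β = 0.59 · 6.364 - 2.241
z_β = 1.513

Power = Φ(z_β) = Φ(1.513) ≈ 0.935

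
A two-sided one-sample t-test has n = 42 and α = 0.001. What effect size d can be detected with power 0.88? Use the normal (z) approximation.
d ≈ 0.69

Minimum detectable effect (one-sample t-test, normal approximation):
d = (z_{α/2} + z_β) / √n
d = (3.291 + 1.175) / √42
d = 4.466 / 6.481
d ≈ 0.69

By Cohen's convention (0.2 small / 0.5 medium / 0.8 large): medium effect.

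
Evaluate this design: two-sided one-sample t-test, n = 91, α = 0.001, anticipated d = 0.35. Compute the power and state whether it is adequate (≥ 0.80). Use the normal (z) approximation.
Power ≈ 0.52; the study is underpowered (power < 0.80)

Power calculation (one-sample t-test, normal approximation):
z_β = d · √n - z_{α/2}
z_β = 0.35 · √91 - 3.291
z_β = 0.35 · 9.539 - 3.291
z_β = 0.048

Power = Φ(z_β) = Φ(0.048) ≈ 0.519

Effect size d = 0.35 is small by Cohen's convention (0.2/0.5/0.8).

Threshold: power ≥ 0.80 is conventionally adequate.
Power ≈ 0.52 → the study is underpowered (power < 0.80).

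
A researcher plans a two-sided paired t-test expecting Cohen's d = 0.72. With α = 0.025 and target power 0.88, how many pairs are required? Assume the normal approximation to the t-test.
n = 23 pairs

Sample size formula (paired t-test, normal approximation):
n = ((z_{α/2} + z_β) / d)²

z_{α/2} = 2.241 (for α = 0.025, two-sided)
z_β = 1.175 (for power = 0.88)
d = 0.72

n = ((2.241 + 1.175) / 0.72)²
n = (4.744)²
n ≈ 22.51
Round up to the next whole number: n = 23 pairs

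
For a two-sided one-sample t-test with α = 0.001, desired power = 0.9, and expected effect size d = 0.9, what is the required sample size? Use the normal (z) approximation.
n = 26

Sample size formula (one-sample t-test, normal approximation):
n = ((z_{α/2} + z_β) / d)²

z_{α/2} = 3.291 (for α = 0.001, two-sided)
z_β = 1.282 (for power = 0.9)
d = 0.9

n = ((3.291 + 1.282) / 0.9)²
n = (5.081)²
n ≈ 25.82
Round up to the next whole number: n = 26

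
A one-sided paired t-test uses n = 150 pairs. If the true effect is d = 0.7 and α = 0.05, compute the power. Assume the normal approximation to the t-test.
Power ≈ 1.00

Power calculation (paired t-test, normal approximation):
z_β = d · √n - z_α
z_β = 0.7 · √150 - 1.645
z_β = 0.7 · 12.247 - 1.645
z_β = 6.928

Power = Φ(z_β) = Φ(6.928) ≈ 1.000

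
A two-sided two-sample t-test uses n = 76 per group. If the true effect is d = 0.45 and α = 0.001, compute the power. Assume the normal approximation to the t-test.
Power ≈ 0.30

Power calculation (two-sample t-test, normal approximation):
z_β = d · √(n/2) - z_{α/2}
z_β = 0.45 · √(76/2) - 3.291
z_β = 0.45 · 6.164 - 3.291
z_β = -0.517

Power = Φ(z_β) = Φ(-0.517) ≈ 0.303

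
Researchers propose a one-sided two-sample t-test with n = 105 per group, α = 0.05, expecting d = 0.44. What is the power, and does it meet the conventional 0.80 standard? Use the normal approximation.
Power ≈ 0.94; the study is adequately powered (power ≥ 0.80)

Power calculation (two-sample t-test, normal approximation):
z_β = d · √(n/2) - z_α
z_β = 0.44 · √(105/2) - 1.645
z_β = 0.44 · 7.246 - 1.645
z_β = 1.543

Power = Φ(z_β) = Φ(1.543) ≈ 0.939

Effect size d = 0.44 is small by Cohen's convention (0.2/0.5/0.8).

Threshold: power ≥ 0.80 is conventionally adequate.
Power ≈ 0.94 → the study is adequately powered (power ≥ 0.80).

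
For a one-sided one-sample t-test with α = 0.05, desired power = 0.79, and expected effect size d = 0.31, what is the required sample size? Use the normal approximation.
n = 63

Sample size formula (one-sample t-test, normal approximation):
n = ((z_α + z_β) / d)²

z_α = 1.645 (for α = 0.05, one-sided)
z_β = 0.806 (for power = 0.79)
d = 0.31

n = ((1.645 + 0.806) / 0.31)²
n = (7.906)²
n ≈ 62.50
Round up to the next whole number: n = 63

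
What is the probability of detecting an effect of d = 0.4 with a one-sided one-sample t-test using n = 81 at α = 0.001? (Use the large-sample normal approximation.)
Power ≈ 0.69

Power calculation (one-sample t-test, normal approximation):
z_β = d · √n - z_α
z_β = 0.4 · √81 - 3.090
z_β = 0.4 · 9.000 - 3.090
z_β = 0.510

Power = Φ(z_β) = Φ(0.510) ≈ 0.695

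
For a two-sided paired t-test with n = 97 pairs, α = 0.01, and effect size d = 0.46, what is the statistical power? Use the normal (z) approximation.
Power ≈ 0.97

Power calculation (paired t-test, normal approximation):
z_β = d · √n - z_{α/2}
z_β = 0.46 · √97 - 2.576
z_β = 0.46 · 9.849 - 2.576
z_β = 1.955

Power = Φ(z_β) = Φ(1.955) ≈ 0.975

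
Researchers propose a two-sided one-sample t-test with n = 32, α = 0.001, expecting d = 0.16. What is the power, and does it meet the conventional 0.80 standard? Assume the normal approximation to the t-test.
Power ≈ 0.01; the study is underpowered (power < 0.80)

Power calculation (one-sample t-test, normal approximation):
z_β = d · √n - z_{α/2}
z_β = 0.16 · √32 - 3.291
z_β = 0.16 · 5.657 - 3.291
z_β = -2.385

Power = Φ(z_β) = Φ(-2.385) ≈ 0.009

Effect size d = 0.16 is very small by Cohen's convention (0.2/0.5/0.8).

Threshold: power ≥ 0.80 is conventionally adequate.
Power ≈ 0.01 → the study is underpowered (power < 0.80).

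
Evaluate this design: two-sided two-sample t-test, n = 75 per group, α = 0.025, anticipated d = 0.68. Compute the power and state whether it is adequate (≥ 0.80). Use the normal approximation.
Power ≈ 0.97; the study is adequately powered (power ≥ 0.80)

Power calculation (two-sample t-test, normal approximation):
z_β = d · √(n/2) - z_{α/2}
z_β = 0.68 · √(75/2) - 2.241
z_β = 0.68 · 6.124 - 2.241
z_β = 1.923

Power = Φ(z_β) = Φ(1.923) ≈ 0.973

Effect size d = 0.68 is medium by Cohen's convention (0.2/0.5/0.8).

Threshold: power ≥ 0.80 is conventionally adequate.
Power ≈ 0.97 → the study is adequately powered (power ≥ 0.80).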